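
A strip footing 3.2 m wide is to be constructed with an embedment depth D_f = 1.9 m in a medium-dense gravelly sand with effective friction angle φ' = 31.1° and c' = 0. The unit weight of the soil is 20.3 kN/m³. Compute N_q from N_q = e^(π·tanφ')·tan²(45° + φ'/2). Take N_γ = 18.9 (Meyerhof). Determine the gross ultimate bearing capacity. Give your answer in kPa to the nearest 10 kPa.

tan31.1° = 0.6032, so N_q = e^(π×0.6032)·tan²(60.55°) = 6.653 × 3.137 = 20.87.
Overburden at base level: q = 20.3 × 1.9 = 38.57 kPa.
Surcharge term q·N_q = 38.57 × 20.87 = 804.97 kPa; self-weight term 0.5·γ·B·N_γ = 0.5 × 20.3 × 3.2 × 18.9 = 613.87 kPa.
q_ult = 804.97 + 613.87 = 1418.8 kPa.

q_ult ≈ 1420 kPa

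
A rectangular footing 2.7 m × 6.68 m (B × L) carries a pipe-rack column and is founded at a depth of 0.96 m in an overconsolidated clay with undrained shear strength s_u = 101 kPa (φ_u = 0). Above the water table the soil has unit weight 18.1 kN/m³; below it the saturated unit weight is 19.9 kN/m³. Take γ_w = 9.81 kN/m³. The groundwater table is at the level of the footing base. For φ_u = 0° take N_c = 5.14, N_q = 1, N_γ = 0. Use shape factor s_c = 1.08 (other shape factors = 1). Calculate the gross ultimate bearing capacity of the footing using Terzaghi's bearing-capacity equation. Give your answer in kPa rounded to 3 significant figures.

q = γ·D_f = 18.1 × 0.96 = 17.376 kPa.
c·N_c·s_c = 101 × 5.14 × 1.08 = 560.67 kPa
q·N_q = 17.376 × 1 = 17.376 kPa
q_ult = 560.67 + 17.376 = 578.05 kPa.

q_ult ≈ 578 kPa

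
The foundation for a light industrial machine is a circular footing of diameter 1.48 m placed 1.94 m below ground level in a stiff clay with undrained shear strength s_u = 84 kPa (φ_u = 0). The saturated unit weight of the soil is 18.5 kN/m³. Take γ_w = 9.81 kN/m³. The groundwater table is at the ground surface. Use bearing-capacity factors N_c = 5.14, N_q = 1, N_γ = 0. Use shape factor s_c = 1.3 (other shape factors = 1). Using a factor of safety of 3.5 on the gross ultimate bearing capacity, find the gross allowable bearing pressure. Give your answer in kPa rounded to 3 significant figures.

γ' = 18.5 − 9.81 = 8.69 kN/m³ (submerged throughout). q = 8.69 × 1.94 = 16.859 kPa.
c·N_c·s_c = 84 × 5.14 × 1.3 = 561.29 kPa
q·N_q = 16.859 × 1 = 16.859 kPa
q_ult = 561.29 + 16.859 = 578.15 kPa.
q_all = 578.15 / 3.5 = 165.18 kPa.

q_all ≈ 165 kPa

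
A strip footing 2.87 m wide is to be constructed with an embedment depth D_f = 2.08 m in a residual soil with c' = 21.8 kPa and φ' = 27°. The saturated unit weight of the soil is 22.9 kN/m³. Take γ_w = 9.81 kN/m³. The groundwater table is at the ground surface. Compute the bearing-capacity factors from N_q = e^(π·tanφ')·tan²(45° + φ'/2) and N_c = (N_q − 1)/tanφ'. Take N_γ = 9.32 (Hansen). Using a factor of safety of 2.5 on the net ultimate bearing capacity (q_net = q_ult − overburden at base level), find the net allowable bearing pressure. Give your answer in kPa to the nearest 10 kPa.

q_all(net) ≈ 410 kPa

N_q = e^(π·tan27°)·tan²(58.5°) = 13.2; N_c = (N_q − 1)/tanφ' = 23.94.
γ' = 22.9 − 9.81 = 13.09 kN/m³ (submerged throughout). q = 13.09 × 2.08 = 27.227 kPa; the same γ' applies in the ½γBN_γ term.
c·N_c = 21.8 × 23.942 = 521.94 kPa
q·N_q = 27.227 × 13.199 = 359.38 kPa
0.5·γ·B·N_γ = 0.5 × 13.09 × 2.87 × 9.32 = 175.07 kPa
q_ult = 521.94 + 359.38 + 175.07 = 1056.4 kPa.
q_net = 1056.4 − 27.227 = 1029.2 kPa.
q_all(net) = 1029.2 / 2.5 = 411.66 kPa.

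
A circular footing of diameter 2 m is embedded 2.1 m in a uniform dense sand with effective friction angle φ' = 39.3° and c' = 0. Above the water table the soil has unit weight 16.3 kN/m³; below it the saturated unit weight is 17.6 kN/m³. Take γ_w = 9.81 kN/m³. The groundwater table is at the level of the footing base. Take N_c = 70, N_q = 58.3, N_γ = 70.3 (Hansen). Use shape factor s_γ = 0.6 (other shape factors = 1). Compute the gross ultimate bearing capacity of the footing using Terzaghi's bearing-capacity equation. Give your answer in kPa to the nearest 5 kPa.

q_ult ≈ 2325 kPa

Overburden at base level: q = 16.3 × 2.1 = 34.23 kPa.
Below the base the soil is submerged, so the ½γBN_γ term uses γ' = 17.6 − 9.81 = 7.79 kN/m³.
Surcharge term q·N_q = 34.23 × 58.3 = 1995.6 kPa; self-weight term 0.5·γ·B·N_γ·s_γ = 0.5 × 7.79 × 2 × 70.3 × 0.6 = 328.58 kPa.
q_ult = 1995.6 + 328.58 = 2324.2 kPa.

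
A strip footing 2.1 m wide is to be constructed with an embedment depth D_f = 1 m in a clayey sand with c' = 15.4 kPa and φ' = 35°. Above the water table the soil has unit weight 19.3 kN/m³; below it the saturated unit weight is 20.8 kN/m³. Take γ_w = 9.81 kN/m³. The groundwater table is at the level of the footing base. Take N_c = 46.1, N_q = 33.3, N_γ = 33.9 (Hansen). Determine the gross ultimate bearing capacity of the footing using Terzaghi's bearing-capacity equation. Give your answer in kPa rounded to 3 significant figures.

Overburden at base level: q = 19.3 × 1 = 19.3 kPa.
Below the base the soil is submerged, so the ½γBN_γ term uses γ' = 20.8 − 9.81 = 10.99 kN/m³.
Cohesion term c·N_c = 15.4 × 46.1 = 709.94 kPa; surcharge term q·N_q = 19.3 × 33.3 = 642.69 kPa; self-weight term 0.5·γ·B·N_γ = 0.5 × 10.99 × 2.1 × 33.9 = 391.19 kPa.
q_ult = 709.94 + 642.69 + 391.19 = 1743.8 kPa.

q_ult ≈ 1740 kPa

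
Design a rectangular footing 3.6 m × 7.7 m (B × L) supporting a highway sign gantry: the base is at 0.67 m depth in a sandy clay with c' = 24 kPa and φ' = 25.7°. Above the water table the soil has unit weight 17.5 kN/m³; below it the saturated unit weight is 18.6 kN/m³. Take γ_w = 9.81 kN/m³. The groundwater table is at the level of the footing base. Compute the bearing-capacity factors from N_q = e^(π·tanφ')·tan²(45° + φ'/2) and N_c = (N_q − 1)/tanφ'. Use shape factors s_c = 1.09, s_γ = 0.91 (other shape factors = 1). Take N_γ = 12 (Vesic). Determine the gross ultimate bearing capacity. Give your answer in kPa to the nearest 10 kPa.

tan25.7° = 0.4813, so N_q = e^(π×0.4813)·tan²(57.85°) = 4.536 × 2.531 = 11.48.
N_c = (11.48 − 1)/tan25.7° = 21.78.
q = γ·D_f = 17.5 × 0.67 = 11.725 kPa.
For the ½γBN_γ term take γ' = 18.6 − 9.81 = 8.79 kN/m³ (soil below base is submerged).
c·N_c·s_c = 24 × 21.779 × 1.09 = 569.74 kPa
q·N_q = 11.725 × 11.481 = 134.62 kPa
0.5·γ·B·N_γ·s_γ = 0.5 × 8.79 × 3.6 × 12 × 0.91 = 172.78 kPa
q_ult = 569.74 + 134.62 + 172.78 = 877.13 kPa.

q_ult ≈ 880 kPa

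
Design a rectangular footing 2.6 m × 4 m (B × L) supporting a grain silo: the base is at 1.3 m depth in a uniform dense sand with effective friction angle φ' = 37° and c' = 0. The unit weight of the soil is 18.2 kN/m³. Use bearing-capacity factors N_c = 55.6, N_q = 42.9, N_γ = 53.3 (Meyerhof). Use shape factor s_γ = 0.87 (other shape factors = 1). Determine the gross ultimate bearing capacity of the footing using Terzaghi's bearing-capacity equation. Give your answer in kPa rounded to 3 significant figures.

q_ult ≈ 2110 kPa

q = γ·D_f = 18.2 × 1.3 = 23.66 kPa.
q·N_q = 23.66 × 42.9 = 1015 kPa
0.5·γ·B·N_γ·s_γ = 0.5 × 18.2 × 2.6 × 53.3 × 0.87 = 1097.1 kPa
q_ult = 1015 + 1097.1 = 2112.2 kPa.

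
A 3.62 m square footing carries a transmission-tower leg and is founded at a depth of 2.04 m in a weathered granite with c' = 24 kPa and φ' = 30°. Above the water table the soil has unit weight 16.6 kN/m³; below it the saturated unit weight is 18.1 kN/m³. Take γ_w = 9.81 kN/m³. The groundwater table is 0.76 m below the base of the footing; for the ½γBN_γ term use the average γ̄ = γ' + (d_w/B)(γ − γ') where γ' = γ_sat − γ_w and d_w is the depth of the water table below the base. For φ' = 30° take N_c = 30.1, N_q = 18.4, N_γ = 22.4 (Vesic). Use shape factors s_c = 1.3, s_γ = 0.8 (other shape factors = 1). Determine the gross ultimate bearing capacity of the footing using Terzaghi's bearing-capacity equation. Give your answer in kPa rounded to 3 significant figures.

Effective surcharge at the founding depth q = γ·D_f = 16.6 × 2.04 = 33.864 kPa.
With d_w = 0.76 m < B, γ̄ = 8.29 + (0.76/3.62) × (16.6 − 8.29) = 10.035 kN/m³.
q_ult = c·N_c·s_c + q·N_q + 0.5·γ·B·N_γ·s_γ
     = 24 × 30.1 × 1.3 + 33.864 × 18.4 + 0.5 × 10.035 × 3.62 × 22.4 × 0.8
     = 939.12 + 623.1 + 325.48 = 1887.7 kPa.

q_ult ≈ 1890 kPa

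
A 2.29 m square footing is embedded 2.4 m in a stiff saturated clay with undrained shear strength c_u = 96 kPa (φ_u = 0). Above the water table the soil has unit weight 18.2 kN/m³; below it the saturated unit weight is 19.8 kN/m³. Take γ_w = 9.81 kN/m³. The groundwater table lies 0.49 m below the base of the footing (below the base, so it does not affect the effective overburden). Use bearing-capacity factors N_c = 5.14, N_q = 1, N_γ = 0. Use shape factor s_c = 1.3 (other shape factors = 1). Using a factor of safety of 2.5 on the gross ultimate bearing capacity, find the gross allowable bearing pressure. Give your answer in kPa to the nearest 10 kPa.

q_all ≈ 270 kPa

q = γ·D_f = 18.2 × 2.4 = 43.68 kPa.
c·N_c·s_c = 96 × 5.14 × 1.3 = 641.47 kPa
q·N_q = 43.68 × 1 = 43.68 kPa
q_ult = 641.47 + 43.68 = 685.15 kPa.
q_all = 685.15 / 2.5 = 274.06 kPa.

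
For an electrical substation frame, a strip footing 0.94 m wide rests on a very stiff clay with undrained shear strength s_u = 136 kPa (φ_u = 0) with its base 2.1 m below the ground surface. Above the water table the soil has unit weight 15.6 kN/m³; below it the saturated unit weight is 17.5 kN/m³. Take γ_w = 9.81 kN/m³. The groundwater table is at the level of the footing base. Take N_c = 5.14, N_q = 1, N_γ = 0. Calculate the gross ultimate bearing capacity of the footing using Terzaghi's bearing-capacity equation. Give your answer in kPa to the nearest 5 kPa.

q_ult ≈ 730 kPa

Effective surcharge at the founding depth q = γ·D_f = 15.6 × 2.1 = 32.76 kPa.
q_ult = c·N_c + q·N_q
     = 136 × 5.14 + 32.76 × 1
     = 699.04 + 32.76 = 731.8 kPa.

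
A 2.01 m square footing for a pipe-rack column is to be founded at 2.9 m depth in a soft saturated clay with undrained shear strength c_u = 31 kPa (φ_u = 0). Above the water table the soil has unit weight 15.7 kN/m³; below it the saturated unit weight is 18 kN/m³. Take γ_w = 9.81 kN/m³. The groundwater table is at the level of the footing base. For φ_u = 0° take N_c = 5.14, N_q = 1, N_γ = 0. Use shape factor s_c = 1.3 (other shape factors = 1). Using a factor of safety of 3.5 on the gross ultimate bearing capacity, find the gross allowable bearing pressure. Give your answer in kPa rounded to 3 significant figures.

q_all ≈ 72.2 kPa

q = γ·D_f = 15.7 × 2.9 = 45.53 kPa.
c·N_c·s_c = 31 × 5.14 × 1.3 = 207.14 kPa
q·N_q = 45.53 × 1 = 45.53 kPa
q_ult = 207.14 + 45.53 = 252.67 kPa.
q_all = 252.67 / 3.5 = 72.192 kPa.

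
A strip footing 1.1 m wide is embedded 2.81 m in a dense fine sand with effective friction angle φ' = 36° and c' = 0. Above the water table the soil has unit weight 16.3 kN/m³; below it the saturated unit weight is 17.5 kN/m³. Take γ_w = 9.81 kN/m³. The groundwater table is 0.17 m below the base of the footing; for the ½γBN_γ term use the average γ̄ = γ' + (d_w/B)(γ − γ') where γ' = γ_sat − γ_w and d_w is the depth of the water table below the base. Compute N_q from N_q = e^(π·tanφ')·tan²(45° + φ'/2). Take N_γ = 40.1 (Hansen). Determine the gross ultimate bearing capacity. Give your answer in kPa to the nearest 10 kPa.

tan36° = 0.7265, so N_q = e^(π×0.7265)·tan²(63°) = 9.801 × 3.852 = 37.75.
Effective surcharge at the founding depth q = γ·D_f = 16.3 × 2.81 = 45.803 kPa.
With d_w = 0.17 m < B, γ̄ = 7.69 + (0.17/1.1) × (16.3 − 7.69) = 9.0206 kN/m³.
q_ult = q·N_q + 0.5·γ·B·N_γ
     = 45.803 × 37.752 + 0.5 × 9.0206 × 1.1 × 40.1
     = 1729.2 + 198.95 = 1928.1 kPa.

q_ult ≈ 1930 kPa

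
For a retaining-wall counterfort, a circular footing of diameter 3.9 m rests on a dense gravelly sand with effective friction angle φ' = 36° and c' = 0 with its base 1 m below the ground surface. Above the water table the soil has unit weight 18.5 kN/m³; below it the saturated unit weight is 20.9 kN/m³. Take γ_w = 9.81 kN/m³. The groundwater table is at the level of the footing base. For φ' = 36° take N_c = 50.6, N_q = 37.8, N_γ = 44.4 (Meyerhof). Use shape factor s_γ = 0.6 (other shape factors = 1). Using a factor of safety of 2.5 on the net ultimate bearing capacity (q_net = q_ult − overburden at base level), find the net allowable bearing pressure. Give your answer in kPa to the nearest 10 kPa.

q_all(net) ≈ 500 kPa

q = γ·D_f = 18.5 × 1 = 18.5 kPa.
For the ½γBN_γ term take γ' = 20.9 − 9.81 = 11.09 kN/m³ (soil below base is submerged).
q·N_q = 18.5 × 37.8 = 699.3 kPa
0.5·γ·B·N_γ·s_γ = 0.5 × 11.09 × 3.9 × 44.4 × 0.6 = 576.1 kPa
q_ult = 699.3 + 576.1 = 1275.4 kPa.
q_net = 1275.4 − 18.5 = 1256.9 kPa.
q_all(net) = 1256.9 / 2.5 = 502.76 kPa.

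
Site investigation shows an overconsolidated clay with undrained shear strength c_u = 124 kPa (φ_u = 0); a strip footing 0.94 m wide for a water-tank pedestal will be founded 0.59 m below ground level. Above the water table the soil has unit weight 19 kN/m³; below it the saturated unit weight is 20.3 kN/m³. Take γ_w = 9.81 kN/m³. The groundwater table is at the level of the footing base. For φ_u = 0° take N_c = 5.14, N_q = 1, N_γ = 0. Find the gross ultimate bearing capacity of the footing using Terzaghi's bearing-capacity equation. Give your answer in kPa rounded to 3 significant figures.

Overburden at base level: q = 19 × 0.59 = 11.21 kPa.
Cohesion term c·N_c = 124 × 5.14 = 637.36 kPa; surcharge term q·N_q = 11.21 × 1 = 11.21 kPa.
q_ult = 637.36 + 11.21 = 648.57 kPa.

q_ult ≈ 649 kPa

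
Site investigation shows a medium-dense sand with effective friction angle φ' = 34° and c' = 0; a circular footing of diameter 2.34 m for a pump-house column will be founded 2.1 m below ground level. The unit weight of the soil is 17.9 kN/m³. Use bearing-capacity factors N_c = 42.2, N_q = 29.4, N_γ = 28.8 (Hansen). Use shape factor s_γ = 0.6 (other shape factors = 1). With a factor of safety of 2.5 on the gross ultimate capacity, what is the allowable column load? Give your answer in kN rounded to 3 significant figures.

Overburden at base level: q = 17.9 × 2.1 = 37.59 kPa.
Surcharge term q·N_q = 37.59 × 29.4 = 1105.1 kPa; self-weight term 0.5·γ·B·N_γ·s_γ = 0.5 × 17.9 × 2.34 × 28.8 × 0.6 = 361.9 kPa.
q_ult = 1105.1 + 361.9 = 1467 kPa.
Gross allowable pressure q_all = 1467 / 2.5 = 586.82 kPa.
Footing area = 4.3005 m², so allowable column load = 586.82 × 4.3005 = 2523.6 kN.

P_all ≈ 2520 kN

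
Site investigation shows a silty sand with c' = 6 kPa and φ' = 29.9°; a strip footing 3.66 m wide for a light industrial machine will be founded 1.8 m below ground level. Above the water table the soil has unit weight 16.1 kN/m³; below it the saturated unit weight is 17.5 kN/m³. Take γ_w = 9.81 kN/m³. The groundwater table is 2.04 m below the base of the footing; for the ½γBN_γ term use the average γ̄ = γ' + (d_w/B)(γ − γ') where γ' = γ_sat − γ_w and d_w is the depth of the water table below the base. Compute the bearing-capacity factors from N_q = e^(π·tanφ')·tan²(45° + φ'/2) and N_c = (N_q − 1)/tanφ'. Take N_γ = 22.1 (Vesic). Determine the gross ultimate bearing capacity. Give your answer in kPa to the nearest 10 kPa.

q_ult ≈ 1210 kPa

tan29.9° = 0.575, so N_q = e^(π×0.575)·tan²(59.95°) = 6.089 × 2.988 = 18.19.
N_c = (18.19 − 1)/tan29.9° = 29.9.
Effective surcharge at the founding depth q = γ·D_f = 16.1 × 1.8 = 28.98 kPa.
With d_w = 2.04 m < B, γ̄ = 7.69 + (2.04/3.66) × (16.1 − 7.69) = 12.378 kN/m³.
q_ult = c·N_c + q·N_q + 0.5·γ·B·N_γ
     = 6 × 29.901 + 28.98 × 18.194 + 0.5 × 12.378 × 3.66 × 22.1
     = 179.41 + 527.26 + 500.58 = 1207.2 kPa.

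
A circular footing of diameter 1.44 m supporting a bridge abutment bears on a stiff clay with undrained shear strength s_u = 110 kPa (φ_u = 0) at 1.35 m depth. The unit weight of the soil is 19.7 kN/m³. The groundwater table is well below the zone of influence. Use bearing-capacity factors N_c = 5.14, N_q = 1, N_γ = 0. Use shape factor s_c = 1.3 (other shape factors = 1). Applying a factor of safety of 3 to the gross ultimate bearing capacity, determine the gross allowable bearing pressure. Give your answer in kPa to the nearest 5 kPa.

q_all ≈ 255 kPa

Effective surcharge at the founding depth q = γ·D_f = 19.7 × 1.35 = 26.595 kPa.
q_ult = c·N_c·s_c + q·N_q
     = 110 × 5.14 × 1.3 + 26.595 × 1
     = 735.02 + 26.595 = 761.62 kPa.
q_all = q_ult / FS = 761.62 / 3 = 253.87 kPa.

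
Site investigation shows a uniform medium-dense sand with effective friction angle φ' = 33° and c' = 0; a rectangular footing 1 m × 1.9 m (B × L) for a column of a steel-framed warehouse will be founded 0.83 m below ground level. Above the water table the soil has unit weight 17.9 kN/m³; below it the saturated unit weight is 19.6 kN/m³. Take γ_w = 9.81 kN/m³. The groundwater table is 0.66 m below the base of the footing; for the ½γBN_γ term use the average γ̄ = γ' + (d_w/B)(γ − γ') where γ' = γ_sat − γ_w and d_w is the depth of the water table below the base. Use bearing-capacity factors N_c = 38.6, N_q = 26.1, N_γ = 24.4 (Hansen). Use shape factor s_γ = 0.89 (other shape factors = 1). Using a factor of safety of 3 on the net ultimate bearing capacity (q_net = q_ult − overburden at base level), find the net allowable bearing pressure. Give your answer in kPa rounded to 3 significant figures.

q_all(net) ≈ 179 kPa

Effective surcharge at the founding depth q = γ·D_f = 17.9 × 0.83 = 14.857 kPa.
With d_w = 0.66 m < B, γ̄ = 9.79 + (0.66/1) × (17.9 − 9.79) = 15.143 kN/m³.
q_ult = q·N_q + 0.5·γ·B·N_γ·s_γ
     = 14.857 × 26.1 + 0.5 × 15.143 × 1 × 24.4 × 0.89
     = 387.77 + 164.42 = 552.19 kPa.
q_net = 552.19 − 14.857 = 537.33 kPa.
q_all(net) = 537.33 / 3 = 179.11 kPa.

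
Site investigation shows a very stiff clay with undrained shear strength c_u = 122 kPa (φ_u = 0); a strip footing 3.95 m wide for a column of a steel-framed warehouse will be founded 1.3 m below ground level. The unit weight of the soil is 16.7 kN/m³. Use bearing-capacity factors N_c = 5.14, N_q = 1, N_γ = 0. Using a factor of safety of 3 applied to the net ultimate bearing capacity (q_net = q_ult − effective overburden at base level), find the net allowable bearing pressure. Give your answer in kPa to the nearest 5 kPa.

q_all(net) ≈ 210 kPa

Overburden at base level: q = 16.7 × 1.3 = 21.71 kPa.
Cohesion term c·N_c = 122 × 5.14 = 627.08 kPa; surcharge term q·N_q = 21.71 × 1 = 21.71 kPa.
q_ult = 627.08 + 21.71 = 648.79 kPa.
Net ultimate: q_net = 648.79 − 21.71 = 627.08 kPa.
q_all(net) = 627.08 / 3 = 209.03 kPa.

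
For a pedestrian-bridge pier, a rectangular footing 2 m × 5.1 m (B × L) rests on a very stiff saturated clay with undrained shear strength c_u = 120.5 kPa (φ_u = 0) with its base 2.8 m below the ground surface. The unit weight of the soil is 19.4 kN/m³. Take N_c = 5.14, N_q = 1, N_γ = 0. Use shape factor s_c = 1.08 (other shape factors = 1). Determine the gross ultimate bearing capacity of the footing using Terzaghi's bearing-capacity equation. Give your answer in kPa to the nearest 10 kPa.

q_ult ≈ 720 kPa

Effective surcharge at the founding depth q = γ·D_f = 19.4 × 2.8 = 54.32 kPa.
q_ult = c·N_c·s_c + q·N_q
     = 120.5 × 5.14 × 1.08 + 54.32 × 1
     = 668.92 + 54.32 = 723.24 kPa.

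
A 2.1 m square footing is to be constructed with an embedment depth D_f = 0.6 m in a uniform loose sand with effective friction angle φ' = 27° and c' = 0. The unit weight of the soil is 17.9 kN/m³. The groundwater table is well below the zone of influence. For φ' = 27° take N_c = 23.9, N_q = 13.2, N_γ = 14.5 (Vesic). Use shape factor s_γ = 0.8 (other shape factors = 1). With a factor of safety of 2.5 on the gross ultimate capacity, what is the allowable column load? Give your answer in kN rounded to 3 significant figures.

P_all ≈ 635 kN

Overburden at base level: q = 17.9 × 0.6 = 10.74 kPa.
Surcharge term q·N_q = 10.74 × 13.2 = 141.77 kPa; self-weight term 0.5·γ·B·N_γ·s_γ = 0.5 × 17.9 × 2.1 × 14.5 × 0.8 = 218.02 kPa.
q_ult = 141.77 + 218.02 = 359.79 kPa.
Gross allowable pressure q_all = 359.79 / 2.5 = 143.92 kPa.
Footing area = 4.41 m², so allowable column load = 143.92 × 4.41 = 634.67 kN.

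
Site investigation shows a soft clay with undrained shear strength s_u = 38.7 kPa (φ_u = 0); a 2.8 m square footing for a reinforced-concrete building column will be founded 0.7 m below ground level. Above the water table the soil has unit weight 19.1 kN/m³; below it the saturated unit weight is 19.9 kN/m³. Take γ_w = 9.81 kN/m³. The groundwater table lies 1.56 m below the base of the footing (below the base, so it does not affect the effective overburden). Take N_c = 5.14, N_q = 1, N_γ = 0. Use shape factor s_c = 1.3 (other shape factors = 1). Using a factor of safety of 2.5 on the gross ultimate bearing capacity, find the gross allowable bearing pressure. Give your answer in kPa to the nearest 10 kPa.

q_all ≈ 110 kPa

Overburden at base level: q = 19.1 × 0.7 = 13.37 kPa.
Cohesion term c·N_c·s_c = 38.7 × 5.14 × 1.3 = 258.59 kPa; surcharge term q·N_q = 13.37 × 1 = 13.37 kPa.
q_ult = 258.59 + 13.37 = 271.96 kPa.
q_all = 271.96 / 2.5 = 108.79 kPa.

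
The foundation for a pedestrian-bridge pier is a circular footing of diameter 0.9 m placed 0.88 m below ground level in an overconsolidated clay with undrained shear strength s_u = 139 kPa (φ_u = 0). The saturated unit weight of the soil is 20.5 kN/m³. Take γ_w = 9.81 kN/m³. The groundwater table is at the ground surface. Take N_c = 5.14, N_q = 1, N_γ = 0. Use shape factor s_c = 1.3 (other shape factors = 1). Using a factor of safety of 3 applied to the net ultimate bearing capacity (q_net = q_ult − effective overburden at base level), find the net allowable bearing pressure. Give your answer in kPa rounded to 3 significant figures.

q_all(net) ≈ 310 kPa

Water table at ground surface, so effective unit weight γ' = 20.5 − 9.81 = 10.69 kN/m³ is used throughout; overburden q = 10.69 × 0.88 = 9.4072 kPa.
Cohesion term c·N_c·s_c = 139 × 5.14 × 1.3 = 928.8 kPa; surcharge term q·N_q = 9.4072 × 1 = 9.4072 kPa.
q_ult = 928.8 + 9.4072 = 938.21 kPa.
Net ultimate: q_net = 938.21 − 9.4072 = 928.8 kPa.
q_all(net) = 928.8 / 3 = 309.6 kPa.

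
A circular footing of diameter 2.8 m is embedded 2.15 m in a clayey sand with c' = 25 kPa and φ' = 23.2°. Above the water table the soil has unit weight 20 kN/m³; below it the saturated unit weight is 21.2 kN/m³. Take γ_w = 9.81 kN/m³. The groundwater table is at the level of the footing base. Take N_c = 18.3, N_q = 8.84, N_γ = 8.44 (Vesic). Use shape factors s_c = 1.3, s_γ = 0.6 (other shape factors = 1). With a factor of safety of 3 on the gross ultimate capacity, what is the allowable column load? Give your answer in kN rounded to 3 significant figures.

Overburden at base level: q = 20 × 2.15 = 43 kPa.
Below the base the soil is submerged, so the ½γBN_γ term uses γ' = 21.2 − 9.81 = 11.39 kN/m³.
Cohesion term c·N_c·s_c = 25 × 18.3 × 1.3 = 594.75 kPa; surcharge term q·N_q = 43 × 8.84 = 380.12 kPa; self-weight term 0.5·γ·B·N_γ·s_γ = 0.5 × 11.39 × 2.8 × 8.44 × 0.6 = 80.751 kPa.
q_ult = 594.75 + 380.12 + 80.751 = 1055.6 kPa.
Gross allowable pressure q_all = 1055.6 / 3 = 351.87 kPa.
Footing area = 6.1575 m², so allowable column load = 351.87 × 6.1575 = 2166.7 kN.

P_all ≈ 2170 kN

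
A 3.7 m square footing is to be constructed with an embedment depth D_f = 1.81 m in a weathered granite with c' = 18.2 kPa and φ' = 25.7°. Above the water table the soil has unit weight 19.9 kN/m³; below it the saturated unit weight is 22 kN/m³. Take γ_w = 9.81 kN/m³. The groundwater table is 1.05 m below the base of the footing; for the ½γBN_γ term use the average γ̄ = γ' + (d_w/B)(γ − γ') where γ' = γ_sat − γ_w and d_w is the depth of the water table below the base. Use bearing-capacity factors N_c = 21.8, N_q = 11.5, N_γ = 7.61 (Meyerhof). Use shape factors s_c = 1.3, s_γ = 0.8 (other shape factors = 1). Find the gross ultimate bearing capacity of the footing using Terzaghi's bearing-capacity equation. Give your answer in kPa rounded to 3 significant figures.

q_ult ≈ 1090 kPa

Overburden at base level: q = 19.9 × 1.81 = 36.019 kPa.
The water table is 1.05 m below the base (< B = 3.7 m), so the ½γBN_γ term uses γ̄ = γ' + (d_w/B)(γ − γ') = 12.19 + (1.05/3.7)(19.9 − 12.19) = 14.378 kN/m³.
Cohesion term c·N_c·s_c = 18.2 × 21.8 × 1.3 = 515.79 kPa; surcharge term q·N_q = 36.019 × 11.5 = 414.22 kPa; self-weight term 0.5·γ·B·N_γ·s_γ = 0.5 × 14.378 × 3.7 × 7.61 × 0.8 = 161.94 kPa.
q_ult = 515.79 + 414.22 + 161.94 = 1091.9 kPa.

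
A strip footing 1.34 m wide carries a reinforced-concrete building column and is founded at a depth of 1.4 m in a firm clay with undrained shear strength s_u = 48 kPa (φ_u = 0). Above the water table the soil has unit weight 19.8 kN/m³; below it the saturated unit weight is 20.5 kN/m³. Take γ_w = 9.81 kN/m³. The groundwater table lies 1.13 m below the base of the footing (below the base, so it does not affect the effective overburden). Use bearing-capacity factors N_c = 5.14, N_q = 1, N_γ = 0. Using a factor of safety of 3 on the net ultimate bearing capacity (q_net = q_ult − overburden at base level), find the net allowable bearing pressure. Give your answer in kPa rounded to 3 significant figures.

Effective surcharge at the founding depth q = γ·D_f = 19.8 × 1.4 = 27.72 kPa.
q_ult = c·N_c + q·N_q
     = 48 × 5.14 + 27.72 × 1
     = 246.72 + 27.72 = 274.44 kPa.
q_net = 274.44 − 27.72 = 246.72 kPa.
q_all(net) = 246.72 / 3 = 82.24 kPa.

q_all(net) ≈ 82.2 kPa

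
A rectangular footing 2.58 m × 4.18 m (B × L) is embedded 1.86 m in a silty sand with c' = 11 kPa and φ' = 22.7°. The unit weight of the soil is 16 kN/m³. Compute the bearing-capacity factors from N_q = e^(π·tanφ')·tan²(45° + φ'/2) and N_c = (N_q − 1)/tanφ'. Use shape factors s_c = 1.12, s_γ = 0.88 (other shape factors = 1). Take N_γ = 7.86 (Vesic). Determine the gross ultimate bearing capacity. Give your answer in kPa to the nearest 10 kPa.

tan22.7° = 0.4183, so N_q = e^(π×0.4183)·tan²(56.35°) = 3.722 × 2.257 = 8.4.
N_c = (8.4 − 1)/tan22.7° = 17.69.
Overburden at base level: q = 16 × 1.86 = 29.76 kPa.
Cohesion term c·N_c·s_c = 11 × 17.688 × 1.12 = 217.92 kPa; surcharge term q·N_q = 29.76 × 8.399 = 249.96 kPa; self-weight term 0.5·γ·B·N_γ·s_γ = 0.5 × 16 × 2.58 × 7.86 × 0.88 = 142.76 kPa.
q_ult = 217.92 + 249.96 + 142.76 = 610.63 kPa.

q_ult ≈ 610 kPa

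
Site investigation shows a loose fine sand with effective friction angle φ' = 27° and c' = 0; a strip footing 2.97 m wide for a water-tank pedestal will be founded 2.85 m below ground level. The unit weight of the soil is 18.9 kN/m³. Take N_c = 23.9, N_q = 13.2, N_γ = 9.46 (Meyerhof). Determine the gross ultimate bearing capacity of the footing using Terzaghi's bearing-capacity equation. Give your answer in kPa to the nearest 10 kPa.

q = γ·D_f = 18.9 × 2.85 = 53.865 kPa.
q·N_q = 53.865 × 13.2 = 711.02 kPa
0.5·γ·B·N_γ = 0.5 × 18.9 × 2.97 × 9.46 = 265.51 kPa
q_ult = 711.02 + 265.51 = 976.53 kPa.

q_ult ≈ 980 kPa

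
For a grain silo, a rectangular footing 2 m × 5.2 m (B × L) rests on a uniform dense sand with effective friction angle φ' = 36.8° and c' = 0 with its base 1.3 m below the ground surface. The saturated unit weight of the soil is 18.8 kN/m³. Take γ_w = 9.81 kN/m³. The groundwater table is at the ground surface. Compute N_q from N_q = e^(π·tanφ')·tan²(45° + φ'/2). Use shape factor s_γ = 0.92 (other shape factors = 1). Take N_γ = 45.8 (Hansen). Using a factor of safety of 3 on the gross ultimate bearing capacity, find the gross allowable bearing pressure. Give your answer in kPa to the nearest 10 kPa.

q_all ≈ 290 kPa

N_q = e^(π·tan36.8°)·tan²(63.4°) = 41.82.
γ' = 18.8 − 9.81 = 8.99 kN/m³ (submerged throughout). q = 8.99 × 1.3 = 11.687 kPa; the same γ' applies in the ½γBN_γ term.
q·N_q = 11.687 × 41.823 = 488.79 kPa
0.5·γ·B·N_γ·s_γ = 0.5 × 8.99 × 2 × 45.8 × 0.92 = 378.8 kPa
q_ult = 488.79 + 378.8 = 867.59 kPa.
q_all = 867.59 / 3 = 289.2 kPa.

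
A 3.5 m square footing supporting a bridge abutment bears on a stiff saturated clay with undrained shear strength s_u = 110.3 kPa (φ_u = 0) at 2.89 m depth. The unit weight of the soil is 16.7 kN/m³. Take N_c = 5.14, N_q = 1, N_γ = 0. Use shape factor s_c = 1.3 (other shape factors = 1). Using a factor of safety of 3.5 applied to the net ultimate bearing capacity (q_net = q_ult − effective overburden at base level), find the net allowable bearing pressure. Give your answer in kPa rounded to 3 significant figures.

q_all(net) ≈ 211 kPa

Effective surcharge at the founding depth q = γ·D_f = 16.7 × 2.89 = 48.263 kPa.
q_ult = c·N_c·s_c + q·N_q
     = 110.3 × 5.14 × 1.3 + 48.263 × 1
     = 737.02 + 48.263 = 785.29 kPa.
Net ultimate: q_net = 785.29 − 48.263 = 737.02 kPa.
q_all(net) = 737.02 / 3.5 = 210.58 kPa.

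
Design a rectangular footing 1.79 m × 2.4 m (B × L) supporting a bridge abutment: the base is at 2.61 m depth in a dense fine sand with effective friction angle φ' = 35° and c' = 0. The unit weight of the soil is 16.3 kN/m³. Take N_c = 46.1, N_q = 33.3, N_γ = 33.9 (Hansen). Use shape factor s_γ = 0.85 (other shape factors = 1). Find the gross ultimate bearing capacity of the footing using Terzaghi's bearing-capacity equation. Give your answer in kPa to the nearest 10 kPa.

q_ult ≈ 1840 kPa

Overburden at base level: q = 16.3 × 2.61 = 42.543 kPa.
Surcharge term q·N_q = 42.543 × 33.3 = 1416.7 kPa; self-weight term 0.5·γ·B·N_γ·s_γ = 0.5 × 16.3 × 1.79 × 33.9 × 0.85 = 420.37 kPa.
q_ult = 1416.7 + 420.37 = 1837 kPa.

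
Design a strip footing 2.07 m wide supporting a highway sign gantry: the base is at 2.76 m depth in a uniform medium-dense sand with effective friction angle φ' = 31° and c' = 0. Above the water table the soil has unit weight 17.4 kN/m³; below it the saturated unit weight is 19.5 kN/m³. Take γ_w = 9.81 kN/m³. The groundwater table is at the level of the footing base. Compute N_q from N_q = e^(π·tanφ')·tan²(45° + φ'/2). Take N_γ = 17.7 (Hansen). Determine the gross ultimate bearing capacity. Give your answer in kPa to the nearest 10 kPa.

tan31° = 0.6009, so N_q = e^(π×0.6009)·tan²(60.5°) = 6.604 × 3.124 = 20.63.
q = γ·D_f = 17.4 × 2.76 = 48.024 kPa.
For the ½γBN_γ term take γ' = 19.5 − 9.81 = 9.69 kN/m³ (soil below base is submerged).
q·N_q = 48.024 × 20.631 = 990.77 kPa
0.5·γ·B·N_γ = 0.5 × 9.69 × 2.07 × 17.7 = 177.52 kPa
q_ult = 990.77 + 177.52 = 1168.3 kPa.

q_ult ≈ 1170 kPa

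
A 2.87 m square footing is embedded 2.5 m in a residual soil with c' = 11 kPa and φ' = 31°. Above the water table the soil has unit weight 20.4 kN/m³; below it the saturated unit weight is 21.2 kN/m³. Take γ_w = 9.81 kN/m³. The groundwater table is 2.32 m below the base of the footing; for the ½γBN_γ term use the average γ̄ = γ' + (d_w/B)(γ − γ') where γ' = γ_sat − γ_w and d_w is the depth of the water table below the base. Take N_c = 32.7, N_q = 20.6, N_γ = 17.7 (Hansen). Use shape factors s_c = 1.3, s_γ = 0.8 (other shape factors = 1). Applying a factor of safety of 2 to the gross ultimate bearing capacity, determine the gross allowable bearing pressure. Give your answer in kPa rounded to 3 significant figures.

Effective surcharge at the founding depth q = γ·D_f = 20.4 × 2.5 = 51 kPa.
With d_w = 2.32 m < B, γ̄ = 11.39 + (2.32/2.87) × (20.4 − 11.39) = 18.673 kN/m³.
q_ult = c·N_c·s_c + q·N_q + 0.5·γ·B·N_γ·s_γ
     = 11 × 32.7 × 1.3 + 51 × 20.6 + 0.5 × 18.673 × 2.87 × 17.7 × 0.8
     = 467.61 + 1050.6 + 379.43 = 1897.6 kPa.
q_all = q_ult / FS = 1897.6 / 2 = 948.82 kPa.

q_all ≈ 949 kPa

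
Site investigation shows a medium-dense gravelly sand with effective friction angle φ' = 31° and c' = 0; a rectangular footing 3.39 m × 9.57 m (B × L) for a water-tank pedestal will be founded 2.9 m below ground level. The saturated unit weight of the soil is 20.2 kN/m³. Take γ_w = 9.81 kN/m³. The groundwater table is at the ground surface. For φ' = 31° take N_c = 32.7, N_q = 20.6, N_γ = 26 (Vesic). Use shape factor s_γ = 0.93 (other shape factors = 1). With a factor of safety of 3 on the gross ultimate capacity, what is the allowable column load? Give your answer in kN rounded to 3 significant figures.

P_all ≈ 11300 kN

Water table at ground surface, so effective unit weight γ' = 20.2 − 9.81 = 10.39 kN/m³ is used throughout; overburden q = 10.39 × 2.9 = 30.131 kPa; the same γ' applies in the ½γBN_γ term.
Surcharge term q·N_q = 30.131 × 20.6 = 620.7 kPa; self-weight term 0.5·γ·B·N_γ·s_γ = 0.5 × 10.39 × 3.39 × 26 × 0.93 = 425.84 kPa.
q_ult = 620.7 + 425.84 = 1046.5 kPa.
Gross allowable pressure q_all = 1046.5 / 3 = 348.84 kPa.
Footing area = 32.4423 m², so allowable column load = 348.84 × 32.4423 = 11317 kN.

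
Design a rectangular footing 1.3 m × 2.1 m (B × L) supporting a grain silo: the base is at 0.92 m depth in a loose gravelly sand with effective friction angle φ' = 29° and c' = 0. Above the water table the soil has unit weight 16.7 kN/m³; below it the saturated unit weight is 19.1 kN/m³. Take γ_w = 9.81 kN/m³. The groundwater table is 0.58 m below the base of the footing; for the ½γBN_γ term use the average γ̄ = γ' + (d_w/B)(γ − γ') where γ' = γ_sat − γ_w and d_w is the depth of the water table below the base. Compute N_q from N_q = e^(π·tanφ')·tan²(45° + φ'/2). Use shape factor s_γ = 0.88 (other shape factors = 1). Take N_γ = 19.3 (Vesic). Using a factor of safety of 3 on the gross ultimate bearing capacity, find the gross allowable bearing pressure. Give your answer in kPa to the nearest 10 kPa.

q_all ≈ 130 kPa

N_q = e^(π·tan29°)·tan²(59.5°) = 16.44.
q = γ·D_f = 16.7 × 0.92 = 15.364 kPa.
γ' = 9.29 kN/m³; averaging over the depth B below the base, γ̄ = γ' + (d_w/B)(γ − γ') = 12.596 kN/m³.
q·N_q = 15.364 × 16.443 = 252.63 kPa
0.5·γ·B·N_γ·s_γ = 0.5 × 12.596 × 1.3 × 19.3 × 0.88 = 139.05 kPa
q_ult = 252.63 + 139.05 = 391.69 kPa.
q_all = 391.69 / 3 = 130.56 kPa.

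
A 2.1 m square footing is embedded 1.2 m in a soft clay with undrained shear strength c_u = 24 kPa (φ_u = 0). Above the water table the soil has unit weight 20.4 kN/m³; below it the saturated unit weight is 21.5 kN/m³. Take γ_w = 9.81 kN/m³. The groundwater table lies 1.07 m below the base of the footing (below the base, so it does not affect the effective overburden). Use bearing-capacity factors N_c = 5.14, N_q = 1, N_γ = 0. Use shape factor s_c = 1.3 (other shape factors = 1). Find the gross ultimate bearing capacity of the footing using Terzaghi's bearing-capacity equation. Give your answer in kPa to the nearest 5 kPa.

q_ult ≈ 185 kPa

Effective surcharge at the founding depth q = γ·D_f = 20.4 × 1.2 = 24.48 kPa.
q_ult = c·N_c·s_c + q·N_q
     = 24 × 5.14 × 1.3 + 24.48 × 1
     = 160.37 + 24.48 = 184.85 kPa.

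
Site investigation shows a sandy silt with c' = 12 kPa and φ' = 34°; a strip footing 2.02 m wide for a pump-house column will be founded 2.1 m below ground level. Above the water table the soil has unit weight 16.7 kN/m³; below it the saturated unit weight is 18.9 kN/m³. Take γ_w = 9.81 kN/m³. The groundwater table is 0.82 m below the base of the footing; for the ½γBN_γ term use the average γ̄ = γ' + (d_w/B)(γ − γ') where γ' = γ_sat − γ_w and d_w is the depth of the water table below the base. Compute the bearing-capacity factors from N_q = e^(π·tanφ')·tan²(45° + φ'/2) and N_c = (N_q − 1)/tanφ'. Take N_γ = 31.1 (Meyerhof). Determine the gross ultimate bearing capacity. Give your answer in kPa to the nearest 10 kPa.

q_ult ≈ 1920 kPa

tan34° = 0.6745, so N_q = e^(π×0.6745)·tan²(62°) = 8.323 × 3.537 = 29.44.
N_c = (29.44 − 1)/tan34° = 42.16.
q = γ·D_f = 16.7 × 2.1 = 35.07 kPa.
γ' = 9.09 kN/m³; averaging over the depth B below the base, γ̄ = γ' + (d_w/B)(γ − γ') = 12.179 kN/m³.
c·N_c = 12 × 42.164 = 505.96 kPa
q·N_q = 35.07 × 29.44 = 1032.5 kPa
0.5·γ·B·N_γ = 0.5 × 12.179 × 2.02 × 31.1 = 382.56 kPa
q_ult = 505.96 + 1032.5 + 382.56 = 1921 kPa.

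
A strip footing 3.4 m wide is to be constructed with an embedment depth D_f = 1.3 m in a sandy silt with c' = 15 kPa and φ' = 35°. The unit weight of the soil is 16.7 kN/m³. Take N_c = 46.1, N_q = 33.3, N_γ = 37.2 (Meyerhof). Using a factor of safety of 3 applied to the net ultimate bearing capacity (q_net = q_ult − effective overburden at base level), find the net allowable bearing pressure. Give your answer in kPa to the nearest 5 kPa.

q_all(net) ≈ 815 kPa

Overburden at base level: q = 16.7 × 1.3 = 21.71 kPa.
Cohesion term c·N_c = 15 × 46.1 = 691.5 kPa; surcharge term q·N_q = 21.71 × 33.3 = 722.94 kPa; self-weight term 0.5·γ·B·N_γ = 0.5 × 16.7 × 3.4 × 37.2 = 1056.1 kPa.
q_ult = 691.5 + 722.94 + 1056.1 = 2470.6 kPa.
Net ultimate: q_net = 2470.6 − 21.71 = 2448.8 kPa.
q_all(net) = 2448.8 / 3 = 816.28 kPa.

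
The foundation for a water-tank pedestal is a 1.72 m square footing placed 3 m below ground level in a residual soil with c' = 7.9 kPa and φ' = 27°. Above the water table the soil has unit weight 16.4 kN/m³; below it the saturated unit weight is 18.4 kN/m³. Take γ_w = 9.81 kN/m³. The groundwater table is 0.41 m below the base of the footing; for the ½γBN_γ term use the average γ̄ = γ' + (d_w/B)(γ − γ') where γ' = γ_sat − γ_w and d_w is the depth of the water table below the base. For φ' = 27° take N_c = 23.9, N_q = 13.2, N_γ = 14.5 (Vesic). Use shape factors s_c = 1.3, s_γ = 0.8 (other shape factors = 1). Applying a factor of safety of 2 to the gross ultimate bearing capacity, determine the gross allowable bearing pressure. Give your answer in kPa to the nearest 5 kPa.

q_all ≈ 500 kPa

Overburden at base level: q = 16.4 × 3 = 49.2 kPa.
The water table is 0.41 m below the base (< B = 1.72 m), so the ½γBN_γ term uses γ̄ = γ' + (d_w/B)(γ − γ') = 8.59 + (0.41/1.72)(16.4 − 8.59) = 10.452 kN/m³.
Cohesion term c·N_c·s_c = 7.9 × 23.9 × 1.3 = 245.45 kPa; surcharge term q·N_q = 49.2 × 13.2 = 649.44 kPa; self-weight term 0.5·γ·B·N_γ·s_γ = 0.5 × 10.452 × 1.72 × 14.5 × 0.8 = 104.27 kPa.
q_ult = 245.45 + 649.44 + 104.27 = 999.16 kPa.
q_all = q_ult / FS = 999.16 / 2 = 499.58 kPa.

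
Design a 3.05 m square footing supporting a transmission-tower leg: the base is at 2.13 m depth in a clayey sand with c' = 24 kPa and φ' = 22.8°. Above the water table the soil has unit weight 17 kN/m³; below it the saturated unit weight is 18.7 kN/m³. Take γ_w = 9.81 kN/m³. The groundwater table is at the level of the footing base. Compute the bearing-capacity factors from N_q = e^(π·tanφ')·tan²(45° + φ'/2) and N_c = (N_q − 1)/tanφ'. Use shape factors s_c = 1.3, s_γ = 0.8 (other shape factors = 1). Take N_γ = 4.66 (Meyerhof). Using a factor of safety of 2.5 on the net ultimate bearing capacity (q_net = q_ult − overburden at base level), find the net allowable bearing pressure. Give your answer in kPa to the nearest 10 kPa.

q_all(net) ≈ 350 kPa

N_q = e^(π·tan22.8°)·tan²(56.4°) = 8.49; N_c = (N_q − 1)/tanφ' = 17.81.
Effective surcharge at the founding depth q = γ·D_f = 17 × 2.13 = 36.21 kPa.
The water table coincides with the base, so in the self-weight term γ → γ' = 8.89 kN/m³.
q_ult = c·N_c·s_c + q·N_q + 0.5·γ·B·N_γ·s_γ
     = 24 × 17.807 × 1.3 + 36.21 × 8.4854 + 0.5 × 8.89 × 3.05 × 4.66 × 0.8
     = 555.58 + 307.26 + 50.541 = 913.38 kPa.
q_net = 913.38 − 36.21 = 877.17 kPa.
q_all(net) = 877.17 / 2.5 = 350.87 kPa.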